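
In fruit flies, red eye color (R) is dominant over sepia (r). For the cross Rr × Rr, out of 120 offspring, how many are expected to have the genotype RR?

Punnett square for Rr × Rr:
Offspring genotypes: 1 RR, 2 Rr, 1 rr
Total offspring: 4
Count with target: 1
Probability: 1/4
Expected count = 1/4 × 120 = 30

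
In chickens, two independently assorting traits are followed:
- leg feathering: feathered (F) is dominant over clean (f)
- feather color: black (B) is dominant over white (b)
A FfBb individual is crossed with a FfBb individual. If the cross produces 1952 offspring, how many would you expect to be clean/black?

Dihybrid cross FfBb × FfBb — consider each gene separately:
leg feathering: Ff × Ff → 1 FF, 2 Ff, 1 ff → 3 F_ : 1 ff (out of 4)
feather color: Bb × Bb → 1 BB, 2 Bb, 1 bb → 3 B_ : 1 bb (out of 4)
Combine (counts out of 4 × 4 = 16): feathered/black (F_B_) = 3×3 = 9; feathered/white (F_bb) = 3×1 = 3; clean/black (ffB_) = 1×3 = 3; clean/white (ffbb) = 1×1 = 1
Phenotype counts (out of 16): 9 feathered/black, 3 feathered/white, 3 clean/black, 1 clean/white
clean/black: 3 out of 16 → fraction 3/16
Expected count = 3/16 × 1952 = 366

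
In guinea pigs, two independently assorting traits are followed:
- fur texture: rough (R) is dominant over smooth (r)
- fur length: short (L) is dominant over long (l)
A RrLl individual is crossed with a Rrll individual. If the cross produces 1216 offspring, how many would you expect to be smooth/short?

Dihybrid cross RrLl × Rrll — consider each gene separately:
fur texture: Rr × Rr → 1 RR, 2 Rr, 1 rr → 3 R_ : 1 rr (out of 4)
fur length: Ll × ll → 2 Ll, 2 ll → 2 L_ : 2 ll (out of 4)
Combine (counts out of 4 × 4 = 16): rough/short (R_L_) = 3×2 = 6; rough/long (R_ll) = 3×2 = 6; smooth/short (rrL_) = 1×2 = 2; smooth/long (rrll) = 1×2 = 2
Phenotype counts (out of 16): 6 rough/short, 6 rough/long, 2 smooth/short, 2 smooth/long
smooth/short: 2 out of 16 → fraction 1/8
Expected count = 1/8 × 1216 = 152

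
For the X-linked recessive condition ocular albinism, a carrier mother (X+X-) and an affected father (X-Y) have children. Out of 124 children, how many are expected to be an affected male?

Cross: X+X- × X-Y
Offspring: 1 X+X-, 1 X+Y, 1 X-X-, 1 X-Y
Probability of an affected male: 1/4
Expected count = 1/4 × 124 = 31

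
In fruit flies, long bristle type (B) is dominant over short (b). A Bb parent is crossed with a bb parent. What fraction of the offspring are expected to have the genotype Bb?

Punnett square for Bb × bb:
Offspring genotypes: 2 Bb, 2 bb
Total offspring: 4
Count with target: 2
Probability: 2/4 = 1/2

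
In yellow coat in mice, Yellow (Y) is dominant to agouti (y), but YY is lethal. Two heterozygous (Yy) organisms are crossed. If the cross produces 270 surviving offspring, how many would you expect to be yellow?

Cross: Yy × Yy
Punnett square offspring (before lethality): 1 YY, 2 Yy, 1 yy
The YY genotype is lethal (embryos die); surviving offspring: 2 Yy, 1 yy
yellow: 2 out of 3 → fraction 2/3
Expected count = 2/3 × 270 = 180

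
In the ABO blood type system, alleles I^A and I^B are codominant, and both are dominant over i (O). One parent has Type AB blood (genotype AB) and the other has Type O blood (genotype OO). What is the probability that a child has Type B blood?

Cross: AB × OO
Possible offspring genotypes: 2 AO, 2 BO
Blood type counts: 2 Type A, 2 Type B
Probability of Type B: 2/4 = 1/2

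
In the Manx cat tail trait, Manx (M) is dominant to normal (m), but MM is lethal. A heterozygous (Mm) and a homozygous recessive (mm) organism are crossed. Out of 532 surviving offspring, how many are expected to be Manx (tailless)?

Cross: Mm × mm
Punnett square offspring (before lethality): 2 Mm, 2 mm
No MM offspring are produced in this cross.
Manx (tailless): 2 out of 4 → fraction 1/2
Expected count = 1/2 × 532 = 266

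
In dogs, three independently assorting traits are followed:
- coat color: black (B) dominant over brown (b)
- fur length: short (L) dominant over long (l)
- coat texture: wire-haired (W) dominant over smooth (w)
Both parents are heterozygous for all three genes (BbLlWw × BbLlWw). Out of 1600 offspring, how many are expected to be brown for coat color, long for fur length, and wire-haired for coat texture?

Trihybrid cross: BbLlWw × BbLlWw
Each trait segregates independently with a 3:1 phenotypic ratio, so each gene contributes 3/4 (dominant) or 1/4 (recessive).
Target: brown (coat color), long (fur length), wire-haired (coat texture)
Probability = product of independent per-trait probabilities
= 1/4 × 1/4 × 3/4 = 3/64
Expected count = 3/64 × 1600 = 75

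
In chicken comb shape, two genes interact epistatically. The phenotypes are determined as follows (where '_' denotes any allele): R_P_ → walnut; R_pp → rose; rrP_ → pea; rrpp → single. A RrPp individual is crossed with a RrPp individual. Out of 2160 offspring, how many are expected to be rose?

Cross: RrPp × RrPp — consider each gene separately:
R gene: Rr × Rr → 1 RR, 2 Rr, 1 rr → 3 R_ : 1 rr (out of 4)
P gene: Pp × Pp → 1 PP, 2 Pp, 1 pp → 3 P_ : 1 pp (out of 4)
Genotype classes (out of 4 × 4 = 16): R_P_ = 3×3 = 9; R_pp = 3×1 = 3; rrP_ = 1×3 = 3; rrpp = 1×1 = 1
Apply the phenotype rules: R_P_ (9) → walnut; R_pp (3) → rose; rrP_ (3) → pea; rrpp (1) → single
Phenotype counts (out of 16): 9 walnut, 3 rose, 3 pea, 1 single
rose: 3 out of 16 → fraction 3/16
Expected count = 3/16 × 2160 = 405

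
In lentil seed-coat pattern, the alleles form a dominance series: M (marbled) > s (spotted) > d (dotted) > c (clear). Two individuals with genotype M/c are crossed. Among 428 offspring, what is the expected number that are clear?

Cross: M/c × M/c
Allele dominance: M > s > d > c
Offspring genotypes: 1 M/M, 2 M/c, 1 c/c
Phenotype counts: 3 marbled, 1 clear
clear: 1 out of 4 → fraction 1/4
Expected count = 1/4 × 428 = 107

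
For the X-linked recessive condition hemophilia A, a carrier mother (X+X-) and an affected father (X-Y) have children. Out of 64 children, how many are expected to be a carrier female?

Cross: X+X- × X-Y
Offspring: 1 X+X-, 1 X+Y, 1 X-X-, 1 X-Y
Probability of a carrier female: 1/4
Expected count = 1/4 × 64 = 16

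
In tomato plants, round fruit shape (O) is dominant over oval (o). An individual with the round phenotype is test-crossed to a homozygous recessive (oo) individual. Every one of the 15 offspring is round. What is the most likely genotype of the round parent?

Test cross: ? × oo
All offspring are round.
If the unknown parent were heterozygous (Oo), about half of 15 offspring would be oval; none are. The unknown parent is most likely homozygous dominant (OO).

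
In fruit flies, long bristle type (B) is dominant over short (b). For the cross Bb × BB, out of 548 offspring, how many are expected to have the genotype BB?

Punnett square for Bb × BB:
Offspring genotypes: 2 BB, 2 Bb
Total offspring: 4
Count with target: 2
Probability: 2/4 = 1/2
Expected count = 1/2 × 548 = 274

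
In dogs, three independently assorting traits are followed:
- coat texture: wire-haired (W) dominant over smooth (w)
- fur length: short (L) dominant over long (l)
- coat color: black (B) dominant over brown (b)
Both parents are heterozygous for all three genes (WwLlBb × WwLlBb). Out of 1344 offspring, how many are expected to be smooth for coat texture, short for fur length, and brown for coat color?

Trihybrid cross: WwLlBb × WwLlBb
Each trait segregates independently with a 3:1 phenotypic ratio, so each gene contributes 3/4 (dominant) or 1/4 (recessive).
Target: smooth (coat texture), short (fur length), brown (coat color)
Probability = product of independent per-trait probabilities
= 1/4 × 3/4 × 1/4 = 3/64
Expected count = 3/64 × 1344 = 63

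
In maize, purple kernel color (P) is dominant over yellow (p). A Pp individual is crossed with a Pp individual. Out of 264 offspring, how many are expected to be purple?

Punnett square for Pp × Pp:
Offspring genotypes: 1 PP, 2 Pp, 1 pp
purple: 3, yellow: 1
purple: 3 out of 4 → fraction 3/4
Expected count = 3/4 × 264 = 198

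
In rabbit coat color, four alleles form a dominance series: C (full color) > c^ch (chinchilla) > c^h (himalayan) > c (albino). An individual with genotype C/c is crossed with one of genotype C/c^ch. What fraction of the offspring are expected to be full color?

Cross: C/c × C/c^ch
Allele dominance: C > c^ch > c^h > c
Offspring genotypes: 1 C/C, 1 C/c^ch, 1 C/c, 1 c^ch/c
Phenotype counts: 3 full color, 1 chinchilla
full color: 3 out of 4
Probability: 3/4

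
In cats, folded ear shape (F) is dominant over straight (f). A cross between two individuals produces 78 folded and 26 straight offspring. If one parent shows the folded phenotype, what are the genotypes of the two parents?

Observed offspring: 78 folded, 26 straight
The observed ratio simplifies to 3:1. Straight (ff) offspring appear, so each parent must contribute one f allele. The parent stated to show folded carries F, so it is Ff. The other parent is then either Ff or ff: Ff × ff would give a 1:1 split, whereas Ff × Ff gives 3:1 — matching the data. So both parents are heterozygous (Ff × Ff).
Parent genotypes: Ff × Ff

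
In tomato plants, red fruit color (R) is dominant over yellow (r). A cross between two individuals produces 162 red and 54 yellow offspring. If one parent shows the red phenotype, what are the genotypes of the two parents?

Observed offspring: 162 red, 54 yellow
The observed ratio simplifies to 3:1. Yellow (rr) offspring appear, so each parent must contribute one r allele. The parent stated to show red carries R, so it is Rr. The other parent is then either Rr or rr: Rr × rr would give a 1:1 split, whereas Rr × Rr gives 3:1 — matching the data. So both parents are heterozygous (Rr × Rr).
Parent genotypes: Rr × Rr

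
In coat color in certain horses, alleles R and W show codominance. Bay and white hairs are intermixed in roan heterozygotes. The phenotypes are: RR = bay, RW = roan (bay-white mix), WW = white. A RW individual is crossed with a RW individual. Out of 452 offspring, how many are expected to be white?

Punnett square for RW × RW:
Offspring genotypes: 1 RR, 2 RW, 1 WW
Phenotype counts: 1 bay, 2 roan (bay-white mix), 1 white
white: 1 out of 4 → fraction 1/4
Expected count = 1/4 × 452 = 113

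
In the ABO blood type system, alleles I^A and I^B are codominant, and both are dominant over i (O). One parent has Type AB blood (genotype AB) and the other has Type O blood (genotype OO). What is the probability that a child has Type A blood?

Cross: AB × OO
Possible offspring genotypes: 2 AO, 2 BO
Blood type counts: 2 Type A, 2 Type B
Probability of Type A: 2/4 = 1/2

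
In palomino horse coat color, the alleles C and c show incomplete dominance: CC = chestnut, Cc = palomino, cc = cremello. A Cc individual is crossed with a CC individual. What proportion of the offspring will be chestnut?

Punnett square for Cc × CC:
Offspring genotypes: 2 CC, 2 Cc
Phenotype counts: 2 chestnut, 2 palomino
chestnut: 2 out of 4
Probability: 2/4 = 1/2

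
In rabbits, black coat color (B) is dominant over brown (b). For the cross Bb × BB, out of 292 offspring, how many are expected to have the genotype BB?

Punnett square for Bb × BB:
Offspring genotypes: 2 BB, 2 Bb
Total offspring: 4
Count with target: 2
Probability: 2/4 = 1/2
Expected count = 1/2 × 292 = 146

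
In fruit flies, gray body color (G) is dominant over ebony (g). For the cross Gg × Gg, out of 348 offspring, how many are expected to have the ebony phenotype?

Punnett square for Gg × Gg:
Offspring genotypes: 1 GG, 2 Gg, 1 gg
Total offspring: 4
Count with target: 1
Probability: 1/4
Expected count = 1/4 × 348 = 87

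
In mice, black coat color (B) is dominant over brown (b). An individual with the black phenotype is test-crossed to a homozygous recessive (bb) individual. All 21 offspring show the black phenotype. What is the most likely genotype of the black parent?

Test cross: ? × bb
All offspring are black.
If the unknown parent were heterozygous (Bb), about half of 21 offspring would be brown; none are. The unknown parent is most likely homozygous dominant (BB).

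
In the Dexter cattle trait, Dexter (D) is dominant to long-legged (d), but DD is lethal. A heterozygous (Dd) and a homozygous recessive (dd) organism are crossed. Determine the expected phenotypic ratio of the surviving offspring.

Cross: Dd × dd
Punnett square offspring (before lethality): 2 Dd, 2 dd
No DD offspring are produced in this cross.
Ratio: 1 Dexter (short-legged) : 1 long-legged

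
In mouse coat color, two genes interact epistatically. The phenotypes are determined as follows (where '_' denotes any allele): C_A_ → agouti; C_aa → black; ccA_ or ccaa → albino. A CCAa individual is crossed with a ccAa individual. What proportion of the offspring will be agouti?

Cross: CCAa × ccAa — consider each gene separately:
C gene: CC × cc → 4 Cc → 4 C_ (out of 4)
A gene: Aa × Aa → 1 AA, 2 Aa, 1 aa → 3 A_ : 1 aa (out of 4)
Genotype classes (out of 4 × 4 = 16): C_A_ = 4×3 = 12; C_aa = 4×1 = 4
Apply the phenotype rules: C_A_ (12) → agouti; C_aa (4) → black
Phenotype counts (out of 16): 12 agouti, 4 black
agouti: 12 out of 16
Probability: 12/16 = 3/4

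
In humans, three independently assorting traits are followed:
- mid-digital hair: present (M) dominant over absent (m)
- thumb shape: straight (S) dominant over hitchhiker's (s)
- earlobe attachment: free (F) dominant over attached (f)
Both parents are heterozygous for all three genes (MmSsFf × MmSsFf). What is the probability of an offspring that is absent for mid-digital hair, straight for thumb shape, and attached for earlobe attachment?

Trihybrid cross: MmSsFf × MmSsFf
Each trait segregates independently with a 3:1 phenotypic ratio, so each gene contributes 3/4 (dominant) or 1/4 (recessive).
Target: absent (mid-digital hair), straight (thumb shape), attached (earlobe attachment)
Probability = product of independent per-trait probabilities
= 1/4 × 3/4 × 1/4 = 3/64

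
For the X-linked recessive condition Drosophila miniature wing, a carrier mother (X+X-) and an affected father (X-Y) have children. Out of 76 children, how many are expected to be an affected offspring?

Cross: X+X- × X-Y
Offspring: 1 X+X-, 1 X+Y, 1 X-X-, 1 X-Y
Probability of an affected offspring: 2/4 = 1/2
Expected count = 1/2 × 76 = 38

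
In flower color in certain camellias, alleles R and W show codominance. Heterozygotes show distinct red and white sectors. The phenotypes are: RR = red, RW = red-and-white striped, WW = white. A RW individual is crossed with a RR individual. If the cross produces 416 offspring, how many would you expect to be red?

Punnett square for RW × RR:
Offspring genotypes: 2 RR, 2 RW
Phenotype counts: 2 red, 2 red-and-white striped
red: 2 out of 4 → fraction 1/2
Expected count = 1/2 × 416 = 208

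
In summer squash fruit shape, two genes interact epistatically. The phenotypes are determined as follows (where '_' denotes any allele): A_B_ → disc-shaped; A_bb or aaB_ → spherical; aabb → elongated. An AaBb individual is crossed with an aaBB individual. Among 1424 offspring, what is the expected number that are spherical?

Cross: AaBb × aaBB — consider each gene separately:
A gene: Aa × aa → 2 Aa, 2 aa → 2 A_ : 2 aa (out of 4)
B gene: Bb × BB → 2 BB, 2 Bb → 4 B_ (out of 4)
Genotype classes (out of 4 × 4 = 16): A_B_ = 2×4 = 8; aaB_ = 2×4 = 8
Apply the phenotype rules: A_B_ (8) → disc-shaped; aaB_ (8) → spherical
Phenotype counts (out of 16): 8 disc-shaped, 8 spherical
spherical: 8 out of 16 → fraction 1/2
Expected count = 1/2 × 1424 = 712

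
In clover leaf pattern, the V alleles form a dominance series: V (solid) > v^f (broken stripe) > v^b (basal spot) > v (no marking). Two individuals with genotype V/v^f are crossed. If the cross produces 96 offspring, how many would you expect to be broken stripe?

Cross: V/v^f × V/v^f
Allele dominance: V > v^f > v^b > v
Offspring genotypes: 1 V/V, 2 V/v^f, 1 v^f/v^f
Phenotype counts: 3 solid, 1 broken stripe
broken stripe: 1 out of 4 → fraction 1/4
Expected count = 1/4 × 96 = 24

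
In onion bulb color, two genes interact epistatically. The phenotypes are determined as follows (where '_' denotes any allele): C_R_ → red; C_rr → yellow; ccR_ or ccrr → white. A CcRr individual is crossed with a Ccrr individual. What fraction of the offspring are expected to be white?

Cross: CcRr × Ccrr — consider each gene separately:
C gene: Cc × Cc → 1 CC, 2 Cc, 1 cc → 3 C_ : 1 cc (out of 4)
R gene: Rr × rr → 2 Rr, 2 rr → 2 R_ : 2 rr (out of 4)
Genotype classes (out of 4 × 4 = 16): C_R_ = 3×2 = 6; C_rr = 3×2 = 6; ccR_ = 1×2 = 2; ccrr = 1×2 = 2
Apply the phenotype rules: C_R_ (6) → red; C_rr (6) → yellow; ccR_ (2) + ccrr (2) → white
Phenotype counts (out of 16): 6 red, 6 yellow, 4 white
white: 4 out of 16
Probability: 4/16 = 1/4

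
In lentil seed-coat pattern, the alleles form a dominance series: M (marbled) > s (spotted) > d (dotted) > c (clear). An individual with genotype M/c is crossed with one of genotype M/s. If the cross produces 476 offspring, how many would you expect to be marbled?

Cross: M/c × M/s
Allele dominance: M > s > d > c
Offspring genotypes: 1 M/M, 1 M/s, 1 M/c, 1 s/c
Phenotype counts: 3 marbled, 1 spotted
marbled: 3 out of 4 → fraction 3/4
Expected count = 3/4 × 476 = 357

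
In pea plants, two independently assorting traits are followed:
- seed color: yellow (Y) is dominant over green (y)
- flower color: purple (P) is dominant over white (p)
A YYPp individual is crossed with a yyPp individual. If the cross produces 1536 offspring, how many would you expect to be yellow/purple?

Dihybrid cross YYPp × yyPp — consider each gene separately:
seed color: YY × yy → 4 Yy → 4 Y_ (out of 4)
flower color: Pp × Pp → 1 PP, 2 Pp, 1 pp → 3 P_ : 1 pp (out of 4)
Combine (counts out of 4 × 4 = 16): yellow/purple (Y_P_) = 4×3 = 12; yellow/white (Y_pp) = 4×1 = 4
Phenotype counts (out of 16): 12 yellow/purple, 4 yellow/white
yellow/purple: 12 out of 16 → fraction 3/4
Expected count = 3/4 × 1536 = 1152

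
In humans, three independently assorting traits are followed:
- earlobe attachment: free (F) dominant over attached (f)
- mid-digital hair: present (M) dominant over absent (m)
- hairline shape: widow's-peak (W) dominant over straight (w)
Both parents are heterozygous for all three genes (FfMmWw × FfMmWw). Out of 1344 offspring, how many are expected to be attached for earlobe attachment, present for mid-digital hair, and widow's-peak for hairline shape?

Trihybrid cross: FfMmWw × FfMmWw
Each trait segregates independently with a 3:1 phenotypic ratio, so each gene contributes 3/4 (dominant) or 1/4 (recessive).
Target: attached (earlobe attachment), present (mid-digital hair), widow's-peak (hairline shape)
Probability = product of independent per-trait probabilities
= 1/4 × 3/4 × 3/4 = 9/64
Expected count = 9/64 × 1344 = 189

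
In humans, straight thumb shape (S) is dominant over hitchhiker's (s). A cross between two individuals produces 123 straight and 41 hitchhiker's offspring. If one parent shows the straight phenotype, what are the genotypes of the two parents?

Observed offspring: 123 straight, 41 hitchhiker's
The observed ratio simplifies to 3:1. Hitchhiker's (ss) offspring appear, so each parent must contribute one s allele. The parent stated to show straight carries S, so it is Ss. The other parent is then either Ss or ss: Ss × ss would give a 1:1 split, whereas Ss × Ss gives 3:1 — matching the data. So both parents are heterozygous (Ss × Ss).
Parent genotypes: Ss × Ss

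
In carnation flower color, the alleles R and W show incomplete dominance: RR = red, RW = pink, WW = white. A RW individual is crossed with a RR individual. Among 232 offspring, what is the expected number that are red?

Punnett square for RW × RR:
Offspring genotypes: 2 RR, 2 RW
Phenotype counts: 2 red, 2 pink
red: 2 out of 4 → fraction 1/2
Expected count = 1/2 × 232 = 116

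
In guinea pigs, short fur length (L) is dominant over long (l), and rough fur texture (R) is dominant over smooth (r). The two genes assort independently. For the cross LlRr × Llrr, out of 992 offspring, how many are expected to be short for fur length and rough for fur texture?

Dihybrid cross LlRr × Llrr — consider each gene separately:
fur length: Ll × Ll → 1 LL, 2 Ll, 1 ll → 3 L_ : 1 ll (out of 4)
fur texture: Rr × rr → 2 Rr, 2 rr → 2 R_ : 2 rr (out of 4)
Looking for: short (L_) and rough (R_)
P(short) = 3/4, P(rough) = 2/4
P(both) = 3/4 × 2/4 = 6/16 = 3/8
Expected count = 3/8 × 992 = 372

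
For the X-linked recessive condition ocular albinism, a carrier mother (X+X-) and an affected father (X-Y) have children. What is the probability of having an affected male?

Cross: X+X- × X-Y
Offspring: 1 X+X-, 1 X+Y, 1 X-X-, 1 X-Y
Probability of an affected male: 1/4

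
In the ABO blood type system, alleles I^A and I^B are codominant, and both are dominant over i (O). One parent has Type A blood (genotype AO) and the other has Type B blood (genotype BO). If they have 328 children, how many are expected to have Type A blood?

Cross: AO × BO
Possible offspring genotypes: 1 AB, 1 AO, 1 BO, 1 OO
Blood type counts: 1 Type AB, 1 Type A, 1 Type B, 1 Type O
Probability of Type A: 1/4
Expected count = 1/4 × 328 = 82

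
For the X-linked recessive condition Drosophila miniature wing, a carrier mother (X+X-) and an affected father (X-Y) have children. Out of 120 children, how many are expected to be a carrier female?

Cross: X+X- × X-Y
Offspring: 1 X+X-, 1 X+Y, 1 X-X-, 1 X-Y
Probability of a carrier female: 1/4
Expected count = 1/4 × 120 = 30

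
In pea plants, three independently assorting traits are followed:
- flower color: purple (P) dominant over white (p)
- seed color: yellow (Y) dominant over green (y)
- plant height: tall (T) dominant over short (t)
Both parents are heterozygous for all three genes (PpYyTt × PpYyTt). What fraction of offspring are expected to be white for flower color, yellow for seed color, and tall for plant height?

Trihybrid cross: PpYyTt × PpYyTt
Each trait segregates independently with a 3:1 phenotypic ratio, so each gene contributes 3/4 (dominant) or 1/4 (recessive).
Target: white (flower color), yellow (seed color), tall (plant height)
Probability = product of independent per-trait probabilities
= 1/4 × 3/4 × 3/4 = 9/64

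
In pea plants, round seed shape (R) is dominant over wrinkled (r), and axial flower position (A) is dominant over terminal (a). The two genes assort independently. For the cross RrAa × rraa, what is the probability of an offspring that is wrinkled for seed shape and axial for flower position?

Dihybrid cross RrAa × rraa — consider each gene separately:
seed shape: Rr × rr → 2 Rr, 2 rr → 2 R_ : 2 rr (out of 4)
flower position: Aa × aa → 2 Aa, 2 aa → 2 A_ : 2 aa (out of 4)
Looking for: wrinkled (rr) and axial (A_)
P(wrinkled) = 2/4, P(axial) = 2/4
P(both) = 2/4 × 2/4 = 4/16 = 1/4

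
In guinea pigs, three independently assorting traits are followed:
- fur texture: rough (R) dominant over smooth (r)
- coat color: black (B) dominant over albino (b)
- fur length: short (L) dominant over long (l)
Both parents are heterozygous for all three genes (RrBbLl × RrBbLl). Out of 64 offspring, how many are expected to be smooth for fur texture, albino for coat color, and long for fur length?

Trihybrid cross: RrBbLl × RrBbLl
Each trait segregates independently with a 3:1 phenotypic ratio, so each gene contributes 3/4 (dominant) or 1/4 (recessive).
Target: smooth (fur texture), albino (coat color), long (fur length)
Probability = product of independent per-trait probabilities
= 1/4 × 1/4 × 1/4 = 1/64
Expected count = 1/64 × 64 = 1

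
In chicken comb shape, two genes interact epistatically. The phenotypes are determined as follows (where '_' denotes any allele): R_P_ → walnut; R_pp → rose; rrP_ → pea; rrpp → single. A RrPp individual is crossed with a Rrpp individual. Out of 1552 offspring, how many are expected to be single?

Cross: RrPp × Rrpp — consider each gene separately:
R gene: Rr × Rr → 1 RR, 2 Rr, 1 rr → 3 R_ : 1 rr (out of 4)
P gene: Pp × pp → 2 Pp, 2 pp → 2 P_ : 2 pp (out of 4)
Genotype classes (out of 4 × 4 = 16): R_P_ = 3×2 = 6; R_pp = 3×2 = 6; rrP_ = 1×2 = 2; rrpp = 1×2 = 2
Apply the phenotype rules: R_P_ (6) → walnut; R_pp (6) → rose; rrP_ (2) → pea; rrpp (2) → single
Phenotype counts (out of 16): 6 walnut, 6 rose, 2 pea, 2 single
single: 2 out of 16 → fraction 1/8
Expected count = 1/8 × 1552 = 194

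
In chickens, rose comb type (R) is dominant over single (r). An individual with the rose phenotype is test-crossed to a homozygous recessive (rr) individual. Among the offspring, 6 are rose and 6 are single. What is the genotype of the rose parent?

Test cross: ? × rr
Offspring: 6 rose, 6 single — approximately 1:1.
A 1:1 ratio in a test cross indicates the unknown parent is heterozygous (Rr).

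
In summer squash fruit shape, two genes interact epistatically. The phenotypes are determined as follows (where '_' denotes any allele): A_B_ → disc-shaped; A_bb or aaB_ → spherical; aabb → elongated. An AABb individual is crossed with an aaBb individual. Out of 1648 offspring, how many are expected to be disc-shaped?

Cross: AABb × aaBb — consider each gene separately:
A gene: AA × aa → 4 Aa → 4 A_ (out of 4)
B gene: Bb × Bb → 1 BB, 2 Bb, 1 bb → 3 B_ : 1 bb (out of 4)
Genotype classes (out of 4 × 4 = 16): A_B_ = 4×3 = 12; A_bb = 4×1 = 4
Apply the phenotype rules: A_B_ (12) → disc-shaped; A_bb (4) → spherical
Phenotype counts (out of 16): 12 disc-shaped, 4 spherical
disc-shaped: 12 out of 16 → fraction 3/4
Expected count = 3/4 × 1648 = 1236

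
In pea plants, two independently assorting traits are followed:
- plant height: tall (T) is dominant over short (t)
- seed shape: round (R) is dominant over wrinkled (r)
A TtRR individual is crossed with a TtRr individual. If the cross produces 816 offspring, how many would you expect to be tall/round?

Dihybrid cross TtRR × TtRr — consider each gene separately:
plant height: Tt × Tt → 1 TT, 2 Tt, 1 tt → 3 T_ : 1 tt (out of 4)
seed shape: RR × Rr → 2 RR, 2 Rr → 4 R_ (out of 4)
Combine (counts out of 4 × 4 = 16): tall/round (T_R_) = 3×4 = 12; short/round (ttR_) = 1×4 = 4
Phenotype counts (out of 16): 12 tall/round, 4 short/round
tall/round: 12 out of 16 → fraction 3/4
Expected count = 3/4 × 816 = 612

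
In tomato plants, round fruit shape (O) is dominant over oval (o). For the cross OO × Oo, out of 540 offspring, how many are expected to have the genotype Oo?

Punnett square for OO × Oo:
Offspring genotypes: 2 OO, 2 Oo
Total offspring: 4
Count with target: 2
Probability: 2/4 = 1/2
Expected count = 1/2 × 540 = 270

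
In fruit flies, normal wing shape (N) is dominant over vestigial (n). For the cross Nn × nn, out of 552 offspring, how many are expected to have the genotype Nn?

Punnett square for Nn × nn:
Offspring genotypes: 2 Nn, 2 nn
Total offspring: 4
Count with target: 2
Probability: 2/4 = 1/2
Expected count = 1/2 × 552 = 276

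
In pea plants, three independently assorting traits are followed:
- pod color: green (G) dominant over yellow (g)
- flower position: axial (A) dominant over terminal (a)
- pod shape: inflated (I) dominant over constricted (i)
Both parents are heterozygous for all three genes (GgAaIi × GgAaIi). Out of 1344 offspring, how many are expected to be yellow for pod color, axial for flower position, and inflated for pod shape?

Trihybrid cross: GgAaIi × GgAaIi
Each trait segregates independently with a 3:1 phenotypic ratio, so each gene contributes 3/4 (dominant) or 1/4 (recessive).
Target: yellow (pod color), axial (flower position), inflated (pod shape)
Probability = product of independent per-trait probabilities
= 1/4 × 3/4 × 3/4 = 9/64
Expected count = 9/64 × 1344 = 189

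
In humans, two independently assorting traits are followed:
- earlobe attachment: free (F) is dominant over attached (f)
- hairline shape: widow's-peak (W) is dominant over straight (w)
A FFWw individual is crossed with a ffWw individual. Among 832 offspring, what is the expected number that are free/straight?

Dihybrid cross FFWw × ffWw — consider each gene separately:
earlobe attachment: FF × ff → 4 Ff → 4 F_ (out of 4)
hairline shape: Ww × Ww → 1 WW, 2 Ww, 1 ww → 3 W_ : 1 ww (out of 4)
Combine (counts out of 4 × 4 = 16): free/widow's-peak (F_W_) = 4×3 = 12; free/straight (F_ww) = 4×1 = 4
Phenotype counts (out of 16): 12 free/widow's-peak, 4 free/straight
free/straight: 4 out of 16 → fraction 1/4
Expected count = 1/4 × 832 = 208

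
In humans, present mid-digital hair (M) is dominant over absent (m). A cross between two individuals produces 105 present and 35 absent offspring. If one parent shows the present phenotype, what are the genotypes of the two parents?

Observed offspring: 105 present, 35 absent
The observed ratio simplifies to 3:1. Absent (mm) offspring appear, so each parent must contribute one m allele. The parent stated to show present carries M, so it is Mm. The other parent is then either Mm or mm: Mm × mm would give a 1:1 split, whereas Mm × Mm gives 3:1 — matching the data. So both parents are heterozygous (Mm × Mm).
Parent genotypes: Mm × Mm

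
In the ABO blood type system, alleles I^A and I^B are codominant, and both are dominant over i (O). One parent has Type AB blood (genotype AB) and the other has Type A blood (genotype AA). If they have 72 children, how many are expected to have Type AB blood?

Cross: AB × AA
Possible offspring genotypes: 2 AA, 2 AB
Blood type counts: 2 Type A, 2 Type AB
Probability of Type AB: 2/4 = 1/2
Expected count = 1/2 × 72 = 36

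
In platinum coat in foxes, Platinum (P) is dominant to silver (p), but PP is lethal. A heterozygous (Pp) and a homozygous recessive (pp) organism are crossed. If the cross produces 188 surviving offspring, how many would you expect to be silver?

Cross: Pp × pp
Punnett square offspring (before lethality): 2 Pp, 2 pp
No PP offspring are produced in this cross.
silver: 2 out of 4 → fraction 1/2
Expected count = 1/2 × 188 = 94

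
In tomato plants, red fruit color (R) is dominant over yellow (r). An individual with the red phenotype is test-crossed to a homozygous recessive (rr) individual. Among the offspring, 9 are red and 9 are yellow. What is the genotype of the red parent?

Test cross: ? × rr
Offspring: 9 red, 9 yellow — approximately 1:1.
A 1:1 ratio in a test cross indicates the unknown parent is heterozygous (Rr).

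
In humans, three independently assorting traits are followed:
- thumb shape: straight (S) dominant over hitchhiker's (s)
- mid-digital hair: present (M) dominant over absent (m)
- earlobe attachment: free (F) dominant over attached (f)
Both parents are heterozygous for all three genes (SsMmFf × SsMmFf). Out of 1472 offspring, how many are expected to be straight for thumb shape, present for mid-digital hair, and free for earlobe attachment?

Trihybrid cross: SsMmFf × SsMmFf
Each trait segregates independently with a 3:1 phenotypic ratio, so each gene contributes 3/4 (dominant) or 1/4 (recessive).
Target: straight (thumb shape), present (mid-digital hair), free (earlobe attachment)
Probability = product of independent per-trait probabilities
= 3/4 × 3/4 × 3/4 = 27/64
Expected count = 27/64 × 1472 = 621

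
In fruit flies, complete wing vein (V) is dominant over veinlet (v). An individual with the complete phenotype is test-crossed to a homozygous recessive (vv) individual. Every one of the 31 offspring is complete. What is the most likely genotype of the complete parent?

Test cross: ? × vv
All offspring are complete.
If the unknown parent were heterozygous (Vv), about half of 31 offspring would be veinlet; none are. The unknown parent is most likely homozygous dominant (VV).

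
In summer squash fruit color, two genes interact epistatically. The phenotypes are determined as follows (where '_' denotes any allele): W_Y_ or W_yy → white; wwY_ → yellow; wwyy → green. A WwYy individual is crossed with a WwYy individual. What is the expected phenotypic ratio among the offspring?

Cross: WwYy × WwYy — consider each gene separately:
W gene: Ww × Ww → 1 WW, 2 Ww, 1 ww → 3 W_ : 1 ww (out of 4)
Y gene: Yy × Yy → 1 YY, 2 Yy, 1 yy → 3 Y_ : 1 yy (out of 4)
Genotype classes (out of 4 × 4 = 16): W_Y_ = 3×3 = 9; W_yy = 3×1 = 3; wwY_ = 1×3 = 3; wwyy = 1×1 = 1
Apply the phenotype rules: W_Y_ (9) + W_yy (3) → white; wwY_ (3) → yellow; wwyy (1) → green
Phenotype counts (out of 16): 12 white, 3 yellow, 1 green
Ratio: 12 white : 3 yellow : 1 green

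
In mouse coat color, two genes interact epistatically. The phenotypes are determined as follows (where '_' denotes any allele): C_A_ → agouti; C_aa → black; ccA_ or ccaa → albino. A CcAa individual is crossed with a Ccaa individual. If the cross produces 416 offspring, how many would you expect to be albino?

Cross: CcAa × Ccaa — consider each gene separately:
C gene: Cc × Cc → 1 CC, 2 Cc, 1 cc → 3 C_ : 1 cc (out of 4)
A gene: Aa × aa → 2 Aa, 2 aa → 2 A_ : 2 aa (out of 4)
Genotype classes (out of 4 × 4 = 16): C_A_ = 3×2 = 6; C_aa = 3×2 = 6; ccA_ = 1×2 = 2; ccaa = 1×2 = 2
Apply the phenotype rules: C_A_ (6) → agouti; C_aa (6) → black; ccA_ (2) + ccaa (2) → albino
Phenotype counts (out of 16): 6 agouti, 6 black, 4 albino
albino: 4 out of 16 → fraction 1/4
Expected count = 1/4 × 416 = 104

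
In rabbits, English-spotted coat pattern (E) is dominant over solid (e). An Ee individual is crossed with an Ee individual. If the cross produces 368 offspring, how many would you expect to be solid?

Punnett square for Ee × Ee:
Offspring genotypes: 1 EE, 2 Ee, 1 ee
English-spotted: 3, solid: 1
solid: 1 out of 4 → fraction 1/4
Expected count = 1/4 × 368 = 92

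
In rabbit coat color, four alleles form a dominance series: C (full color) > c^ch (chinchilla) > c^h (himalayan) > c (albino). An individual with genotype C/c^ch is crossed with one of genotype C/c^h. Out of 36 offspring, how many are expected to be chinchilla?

Cross: C/c^ch × C/c^h
Allele dominance: C > c^ch > c^h > c
Offspring genotypes: 1 C/C, 1 C/c^h, 1 C/c^ch, 1 c^ch/c^h
Phenotype counts: 3 full color, 1 chinchilla
chinchilla: 1 out of 4 → fraction 1/4
Expected count = 1/4 × 36 = 9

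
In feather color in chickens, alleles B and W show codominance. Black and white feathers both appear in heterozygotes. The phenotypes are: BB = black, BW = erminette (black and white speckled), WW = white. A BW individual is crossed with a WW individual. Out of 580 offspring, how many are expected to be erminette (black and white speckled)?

Punnett square for BW × WW:
Offspring genotypes: 2 BW, 2 WW
Phenotype counts: 2 erminette (black and white speckled), 2 white
erminette (black and white speckled): 2 out of 4 → fraction 1/2
Expected count = 1/2 × 580 = 290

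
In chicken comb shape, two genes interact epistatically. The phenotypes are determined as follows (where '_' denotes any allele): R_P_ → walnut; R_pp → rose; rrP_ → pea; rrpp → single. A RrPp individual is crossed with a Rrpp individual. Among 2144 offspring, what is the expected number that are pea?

Cross: RrPp × Rrpp — consider each gene separately:
R gene: Rr × Rr → 1 RR, 2 Rr, 1 rr → 3 R_ : 1 rr (out of 4)
P gene: Pp × pp → 2 Pp, 2 pp → 2 P_ : 2 pp (out of 4)
Genotype classes (out of 4 × 4 = 16): R_P_ = 3×2 = 6; R_pp = 3×2 = 6; rrP_ = 1×2 = 2; rrpp = 1×2 = 2
Apply the phenotype rules: R_P_ (6) → walnut; R_pp (6) → rose; rrP_ (2) → pea; rrpp (2) → single
Phenotype counts (out of 16): 6 walnut, 6 rose, 2 pea, 2 single
pea: 2 out of 16 → fraction 1/8
Expected count = 1/8 × 2144 = 268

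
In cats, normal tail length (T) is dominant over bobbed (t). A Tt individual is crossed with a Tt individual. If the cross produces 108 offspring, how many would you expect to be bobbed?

Punnett square for Tt × Tt:
Offspring genotypes: 1 TT, 2 Tt, 1 tt
normal: 3, bobbed: 1
bobbed: 1 out of 4 → fraction 1/4
Expected count = 1/4 × 108 = 27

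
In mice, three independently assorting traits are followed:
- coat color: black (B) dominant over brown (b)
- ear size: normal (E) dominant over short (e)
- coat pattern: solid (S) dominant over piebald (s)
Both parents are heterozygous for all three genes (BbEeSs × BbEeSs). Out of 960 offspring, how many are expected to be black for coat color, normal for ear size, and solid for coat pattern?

Trihybrid cross: BbEeSs × BbEeSs
Each trait segregates independently with a 3:1 phenotypic ratio, so each gene contributes 3/4 (dominant) or 1/4 (recessive).
Target: black (coat color), normal (ear size), solid (coat pattern)
Probability = product of independent per-trait probabilities
= 3/4 × 3/4 × 3/4 = 27/64
Expected count = 27/64 × 960 = 405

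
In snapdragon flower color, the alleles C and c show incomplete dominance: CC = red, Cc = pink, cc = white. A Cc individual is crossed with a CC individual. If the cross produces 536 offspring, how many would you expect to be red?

Punnett square for Cc × CC:
Offspring genotypes: 2 CC, 2 Cc
Phenotype counts: 2 red, 2 pink
red: 2 out of 4 → fraction 1/2
Expected count = 1/2 × 536 = 268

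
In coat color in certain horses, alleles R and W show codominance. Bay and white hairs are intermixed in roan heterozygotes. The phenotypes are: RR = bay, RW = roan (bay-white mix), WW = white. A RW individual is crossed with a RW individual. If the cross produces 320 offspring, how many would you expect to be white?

Punnett square for RW × RW:
Offspring genotypes: 1 RR, 2 RW, 1 WW
Phenotype counts: 1 bay, 2 roan (bay-white mix), 1 white
white: 1 out of 4 → fraction 1/4
Expected count = 1/4 × 320 = 80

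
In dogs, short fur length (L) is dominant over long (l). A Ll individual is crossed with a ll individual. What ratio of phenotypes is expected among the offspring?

Punnett square for Ll × ll:
Offspring genotypes: 2 Ll, 2 ll
short: 2, long: 2
Ratio: 1:1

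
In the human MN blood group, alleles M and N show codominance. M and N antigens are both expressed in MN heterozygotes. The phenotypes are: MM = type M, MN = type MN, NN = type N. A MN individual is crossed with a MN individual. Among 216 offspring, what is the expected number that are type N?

Punnett square for MN × MN:
Offspring genotypes: 1 MM, 2 MN, 1 NN
Phenotype counts: 1 type M, 2 type MN, 1 type N
type N: 1 out of 4 → fraction 1/4
Expected count = 1/4 × 216 = 54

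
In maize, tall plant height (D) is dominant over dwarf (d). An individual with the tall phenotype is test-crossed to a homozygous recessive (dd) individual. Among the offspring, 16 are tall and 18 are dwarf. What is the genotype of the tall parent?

Test cross: ? × dd
Offspring: 16 tall, 18 dwarf — approximately 1:1.
A 1:1 ratio in a test cross indicates the unknown parent is heterozygous (Dd).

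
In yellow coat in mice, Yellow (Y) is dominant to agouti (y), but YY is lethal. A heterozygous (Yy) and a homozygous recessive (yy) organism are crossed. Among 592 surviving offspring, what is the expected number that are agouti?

Cross: Yy × yy
Punnett square offspring (before lethality): 2 Yy, 2 yy
No YY offspring are produced in this cross.
agouti: 2 out of 4 → fraction 1/2
Expected count = 1/2 × 592 = 296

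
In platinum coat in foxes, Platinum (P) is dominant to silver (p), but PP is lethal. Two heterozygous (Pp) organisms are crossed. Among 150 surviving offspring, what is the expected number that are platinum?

Cross: Pp × Pp
Punnett square offspring (before lethality): 1 PP, 2 Pp, 1 pp
The PP genotype is lethal (embryos die); surviving offspring: 2 Pp, 1 pp
platinum: 2 out of 3 → fraction 2/3
Expected count = 2/3 × 150 = 100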